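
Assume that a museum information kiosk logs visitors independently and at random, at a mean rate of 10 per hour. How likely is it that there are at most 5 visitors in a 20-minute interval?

0.8788

Over the interval, μ = 10 × 1/3 ≈ 3.33333 (a 20-minute interval = 1/3 hours).
P(N ≤ 5) = Σ_{j=0}^{5} e^(−μ) μ^j/j! ≈ 0.8788.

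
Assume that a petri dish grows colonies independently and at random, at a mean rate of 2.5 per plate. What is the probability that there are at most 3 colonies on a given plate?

With mean μ = 2.5 per plate,
P(N ≤ 3) = Σ_{j=0}^{3} e^(−μ) μ^j/j! ≈ 0.7576.

0.7576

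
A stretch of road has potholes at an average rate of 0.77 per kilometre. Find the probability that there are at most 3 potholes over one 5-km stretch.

0.4633

Over the interval, μ = 0.77 × 5 = 3.85 (a 5-km stretch = 5 kilometres).
P(N ≤ 3) = Σ_{j=0}^{3} e^(−μ) μ^j/j! ≈ 0.4633.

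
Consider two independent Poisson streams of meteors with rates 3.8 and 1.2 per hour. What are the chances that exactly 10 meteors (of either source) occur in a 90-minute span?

0.0858

Independent Poisson processes superpose: combined rate λ = 3.8 + 1.2 = 5 per hour.
Over the interval, μ = 5 × 1.5 = 7.5 (a 90-minute span = 1.5 hours).
P(N = 10) = e^(−7.5) · 7.5^10/10! ≈ 0.0858.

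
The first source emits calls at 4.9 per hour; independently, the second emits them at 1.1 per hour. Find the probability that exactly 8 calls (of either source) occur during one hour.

0.1033

Independent Poisson processes superpose: combined rate λ = 4.9 + 1.1 = 6 per hour.
So μ = 6.
P(N = 8) = e^(−6) · 6^8/8! ≈ 0.1033.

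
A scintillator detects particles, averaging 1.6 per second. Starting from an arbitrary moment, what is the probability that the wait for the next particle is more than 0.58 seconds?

0.3953

The wait for the next event is exponential with rate λ = 1.6 per second.
P(T > 0.58) = e^(−λt) = e^(−1.6 × 0.58) = e^(−0.928) ≈ 0.3953.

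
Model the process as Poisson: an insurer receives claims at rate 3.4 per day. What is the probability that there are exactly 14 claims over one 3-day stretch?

0.0563

Over the interval, μ = 3.4 × 3 = 10.2 (a 3-day stretch = 3 days).
P(N = 14) = e^(−μ) μ^14/14! = e^(−10.2) · 10.2^14/87178291200 ≈ 0.0563.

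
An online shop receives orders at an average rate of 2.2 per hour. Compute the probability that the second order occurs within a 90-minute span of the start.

0.8414

Over the interval, μ = 2.2 × 1.5 = 3.3 (a 90-minute span = 1.5 hours).
The second arrival falls in the interval iff at least 2 events occur there: P(S_2 ≤ t) = P(N ≥ 2) = 1 − P(N ≤ 1) ≈ 0.8414.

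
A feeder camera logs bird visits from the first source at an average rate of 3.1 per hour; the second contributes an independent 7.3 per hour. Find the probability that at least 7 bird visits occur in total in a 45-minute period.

Independent Poisson processes superpose: combined rate λ = 3.1 + 7.3 = 10.4 per hour.
Over the interval, μ = 10.4 × 0.75 = 7.8 (a 45-minute period = 0.75 hours).
P(N ≥ 7) = 1 − P(N ≤ 6) ≈ 0.6616.

0.6616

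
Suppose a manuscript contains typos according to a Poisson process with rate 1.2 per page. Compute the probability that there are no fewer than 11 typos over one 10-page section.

Over the interval, μ = 1.2 × 10 = 12 (a 10-page section = 10 pages).
P(N ≥ 11) = 1 − P(N ≤ 10) = 1 − Σ_{j=0}^{10} e^(−μ) μ^j/j! ≈ 0.6528.

0.6528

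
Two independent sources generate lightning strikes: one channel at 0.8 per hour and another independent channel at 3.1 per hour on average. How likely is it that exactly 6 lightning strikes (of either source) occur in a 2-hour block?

Independent Poisson processes superpose: combined rate λ = 0.8 + 3.1 = 3.9 per hour.
Over the interval, μ = 3.9 × 2 = 7.8 (a 2-hour block = 2 hours).
P(N = 6) = e^(−7.8) · 7.8^6/6! ≈ 0.1282.

0.1282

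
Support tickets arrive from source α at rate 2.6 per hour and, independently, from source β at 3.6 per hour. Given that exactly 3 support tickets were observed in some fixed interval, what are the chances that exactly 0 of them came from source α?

Given the total, each event is independently from source α with probability p = λ_α/(λ_α+λ_β) = 2.6/6.2 ≈ 0.4194.
So K ~ Binomial(3, 2.6/6.2): P(K = 0) = C(3,0) · (2.6/6.2)^0 · (3.6/6.2)^3 ≈ 0.1958.

0.1958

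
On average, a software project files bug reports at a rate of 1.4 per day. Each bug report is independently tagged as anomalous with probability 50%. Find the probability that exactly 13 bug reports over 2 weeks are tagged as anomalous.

0.0685

Thinning: the bug reports that are tagged as anomalous themselves form a Poisson process with rate 0.5 × 1.4 = 0.7 per day.
Over the interval, μ = 0.7 × 14 = 9.8 (2 weeks = 14 days).
P(N = 13) = e^(−9.8) · 9.8^13/13! ≈ 0.0685.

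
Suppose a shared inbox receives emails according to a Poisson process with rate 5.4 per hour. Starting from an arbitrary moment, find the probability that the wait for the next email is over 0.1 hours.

0.5827

The wait for the next event is exponential with rate λ = 5.4 per hour.
P(T > 0.1) = e^(−λt) = e^(−5.4 × 0.1) = e^(−0.54) ≈ 0.5827.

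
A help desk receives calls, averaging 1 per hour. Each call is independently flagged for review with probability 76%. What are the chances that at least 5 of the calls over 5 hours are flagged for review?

Thinning: the calls that are flagged for review themselves form a Poisson process with rate 0.76 × 1 = 0.76 per hour.
Over the interval, μ = 0.76 × 5 = 3.8 (5 hours).
P(N ≥ 5) = 1 − P(N ≤ 4) ≈ 0.3322.

0.3322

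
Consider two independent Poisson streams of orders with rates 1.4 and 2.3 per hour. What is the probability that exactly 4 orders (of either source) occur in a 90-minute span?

Independent Poisson processes superpose: combined rate λ = 1.4 + 2.3 = 3.7 per hour.
Over the interval, μ = 3.7 × 1.5 = 5.55 (a 90-minute span = 1.5 hours).
P(N = 4) = e^(−5.55) · 5.55^4/4! ≈ 0.1537.

0.1537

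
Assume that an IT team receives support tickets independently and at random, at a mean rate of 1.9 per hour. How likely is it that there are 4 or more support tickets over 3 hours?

0.8200

Over the interval, μ = 1.9 × 3 = 5.7 (3 hours).
P(N ≥ 4) = 1 − P(N ≤ 3) = 1 − Σ_{j=0}^{3} e^(−μ) μ^j/j! ≈ 0.8200.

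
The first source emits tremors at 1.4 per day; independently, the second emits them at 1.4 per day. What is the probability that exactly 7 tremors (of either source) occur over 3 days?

Independent Poisson processes superpose: combined rate λ = 1.4 + 1.4 = 2.8 per day.
Over the interval, μ = 2.8 × 3 = 8.4 (3 days).
P(N = 7) = e^(−8.4) · 8.4^7/7! ≈ 0.1317.

0.1317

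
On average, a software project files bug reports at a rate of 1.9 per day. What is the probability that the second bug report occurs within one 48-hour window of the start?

Over the interval, μ = 1.9 × 2 = 3.8 (a 48-hour window = 2 days).
The second arrival falls in the interval iff at least 2 events occur there: P(S_2 ≤ t) = P(N ≥ 2) = 1 − P(N ≤ 1) ≈ 0.8926.

0.8926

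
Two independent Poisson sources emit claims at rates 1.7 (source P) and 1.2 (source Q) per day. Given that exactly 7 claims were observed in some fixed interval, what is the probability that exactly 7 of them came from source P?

0.0238

Given the total, each event is independently from source P with probability p = λ_P/(λ_P+λ_Q) = 1.7/2.9 ≈ 0.5862.
So K ~ Binomial(7, 1.7/2.9): P(K = 7) = C(7,7) · (1.7/2.9)^7 · (1.2/2.9)^0 ≈ 0.0238.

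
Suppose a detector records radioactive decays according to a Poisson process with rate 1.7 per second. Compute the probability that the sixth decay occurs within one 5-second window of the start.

0.8504

Over the interval, μ = 1.7 × 5 = 8.5 (a 5-second window = 5 seconds).
The sixth arrival falls in the interval iff at least 6 events occur there: P(S_6 ≤ t) = P(N ≥ 6) = 1 − P(N ≤ 5) ≈ 0.8504.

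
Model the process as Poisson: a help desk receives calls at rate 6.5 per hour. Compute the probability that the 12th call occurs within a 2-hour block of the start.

Over the interval, μ = 6.5 × 2 = 13 (a 2-hour block = 2 hours).
The 12th arrival falls in the interval iff at least 12 events occur there: P(S_12 ≤ t) = P(N ≥ 12) = 1 − P(N ≤ 11) ≈ 0.6468.

0.6468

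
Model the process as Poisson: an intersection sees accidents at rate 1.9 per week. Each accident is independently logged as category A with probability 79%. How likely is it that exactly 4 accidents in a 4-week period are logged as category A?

Thinning: the accidents that are logged as category A themselves form a Poisson process with rate 0.79 × 1.9 = 1.501 per week.
Over the interval, μ = 1.501 × 4 = 6.004 (a 4-week period = 4 weeks).
P(N = 4) = e^(−6.004) · 6.004^4/4! ≈ 0.1337.

0.1337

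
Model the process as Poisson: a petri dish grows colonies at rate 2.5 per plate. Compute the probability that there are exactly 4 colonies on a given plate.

With mean μ = 2.5 per plate,
P(N = 4) = e^(−μ) μ^4/4! = e^(−2.5) · 2.5^4/24 ≈ 0.1336.

0.1336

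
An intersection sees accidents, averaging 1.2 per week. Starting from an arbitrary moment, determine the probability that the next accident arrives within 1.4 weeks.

0.8136

Inter-arrival times are exponential with rate λ = 1.2 per week.
P(T ≤ 1.4) = 1 − e^(−λt) = 1 − e^(−1.2 × 1.4) = 1 − e^(−1.68) ≈ 0.8136.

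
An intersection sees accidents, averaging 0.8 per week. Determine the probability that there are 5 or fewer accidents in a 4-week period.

Over the interval, μ = 0.8 × 4 = 3.2 (a 4-week period = 4 weeks).
P(N ≤ 5) = Σ_{j=0}^{5} e^(−μ) μ^j/j! ≈ 0.8946.

0.8946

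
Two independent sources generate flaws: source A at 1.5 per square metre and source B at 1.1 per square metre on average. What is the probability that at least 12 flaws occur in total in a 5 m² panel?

0.6468

Independent Poisson processes superpose: combined rate λ = 1.5 + 1.1 = 2.6 per square metre.
Over the interval, μ = 2.6 × 5 = 13 (a 5 m² panel = 5 square metres).
P(N ≥ 12) = 1 − P(N ≤ 11) ≈ 0.6468.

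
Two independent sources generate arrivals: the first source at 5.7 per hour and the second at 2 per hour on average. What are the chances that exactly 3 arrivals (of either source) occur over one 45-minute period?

0.0996

Independent Poisson processes superpose: combined rate λ = 5.7 + 2 = 7.7 per hour.
Over the interval, μ = 7.7 × 0.75 = 5.775 (a 45-minute period = 0.75 hours).
P(N = 3) = e^(−5.775) · 5.775^3/3! ≈ 0.0996.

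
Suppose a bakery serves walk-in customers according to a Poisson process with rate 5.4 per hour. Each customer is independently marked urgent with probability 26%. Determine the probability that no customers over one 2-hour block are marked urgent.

Thinning: the customers that are marked urgent themselves form a Poisson process with rate 0.26 × 5.4 = 1.404 per hour.
Over the interval, μ = 1.404 × 2 = 2.808 (a 2-hour block = 2 hours).
P(N = 0) = e^(−2.808) · 2.808^0/0! ≈ 0.0603.

0.0603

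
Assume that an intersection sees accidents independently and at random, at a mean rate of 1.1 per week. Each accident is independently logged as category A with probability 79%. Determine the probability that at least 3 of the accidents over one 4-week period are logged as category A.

Thinning: the accidents that are logged as category A themselves form a Poisson process with rate 0.79 × 1.1 = 0.869 per week.
Over the interval, μ = 0.869 × 4 = 3.476 (a 4-week period = 4 weeks).
P(N ≥ 3) = 1 − P(N ≤ 2) ≈ 0.6747.

0.6747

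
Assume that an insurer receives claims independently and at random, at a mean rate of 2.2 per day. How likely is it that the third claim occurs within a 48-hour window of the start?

0.8149

Over the interval, μ = 2.2 × 2 = 4.4 (a 48-hour window = 2 days).
The third arrival falls in the interval iff at least 3 events occur there: P(S_3 ≤ t) = P(N ≥ 3) = 1 − P(N ≤ 2) ≈ 0.8149.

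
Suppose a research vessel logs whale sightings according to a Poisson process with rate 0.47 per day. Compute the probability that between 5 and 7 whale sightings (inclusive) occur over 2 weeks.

0.4462

Over the interval, μ = 0.47 × 14 = 6.58 (2 weeks = 14 days).
P(5 ≤ N ≤ 7) = Σ_{j=5}^{7} e^(−6.58) · 6.58^j/j! ≈ 0.4462.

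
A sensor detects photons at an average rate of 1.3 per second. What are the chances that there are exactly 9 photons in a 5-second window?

Over the interval, μ = 1.3 × 5 = 6.5 (a 5-second window = 5 seconds).
P(N = 9) = e^(−μ) μ^9/9! = e^(−6.5) · 6.5^9/362880 ≈ 0.0858.

0.0858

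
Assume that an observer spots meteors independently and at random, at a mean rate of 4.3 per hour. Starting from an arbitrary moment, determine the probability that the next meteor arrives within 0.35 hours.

0.7780

Inter-arrival times are exponential with rate λ = 4.3 per hour.
P(T ≤ 0.35) = 1 − e^(−λt) = 1 − e^(−4.3 × 0.35) = 1 − e^(−1.505) ≈ 0.7780.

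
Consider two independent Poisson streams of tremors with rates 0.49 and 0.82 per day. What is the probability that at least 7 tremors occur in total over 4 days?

Independent Poisson processes superpose: combined rate λ = 0.49 + 0.82 = 1.31 per day.
Over the interval, μ = 1.31 × 4 = 5.24 (4 days).
P(N ≥ 7) = 1 − P(N ≤ 6) ≈ 0.2737.

0.2737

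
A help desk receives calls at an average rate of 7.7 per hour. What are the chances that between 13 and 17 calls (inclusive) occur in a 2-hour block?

Over the interval, μ = 7.7 × 2 = 15.4 (a 2-hour block = 2 hours).
P(13 ≤ N ≤ 17) = Σ_{j=13}^{17} e^(−15.4) · 15.4^j/j! ≈ 0.4783.

0.4783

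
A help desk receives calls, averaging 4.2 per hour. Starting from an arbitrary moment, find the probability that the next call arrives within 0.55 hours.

0.9007

Inter-arrival times are exponential with rate λ = 4.2 per hour.
P(T ≤ 0.55) = 1 − e^(−λt) = 1 − e^(−4.2 × 0.55) = 1 − e^(−2.31) ≈ 0.9007.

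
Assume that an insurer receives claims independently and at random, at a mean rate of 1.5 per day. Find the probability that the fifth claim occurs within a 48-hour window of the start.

0.1847

Over the interval, μ = 1.5 × 2 = 3 (a 48-hour window = 2 days).
The fifth arrival falls in the interval iff at least 5 events occur there: P(S_5 ≤ t) = P(N ≥ 5) = 1 − P(N ≤ 4) ≈ 0.1847.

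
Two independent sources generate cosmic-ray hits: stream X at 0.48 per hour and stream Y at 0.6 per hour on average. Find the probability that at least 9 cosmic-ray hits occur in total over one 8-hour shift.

0.4961

Independent Poisson processes superpose: combined rate λ = 0.48 + 0.6 = 1.08 per hour.
Over the interval, μ = 1.08 × 8 = 8.64 (an 8-hour shift = 8 hours).
P(N ≥ 9) = 1 − P(N ≤ 8) ≈ 0.4961.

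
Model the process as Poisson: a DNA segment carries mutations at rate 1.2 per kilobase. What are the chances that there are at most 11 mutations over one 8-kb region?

0.7412

Over the interval, μ = 1.2 × 8 = 9.6 (an 8-kb region = 8 kilobases).
P(N ≤ 11) = Σ_{j=0}^{11} e^(−μ) μ^j/j! ≈ 0.7412.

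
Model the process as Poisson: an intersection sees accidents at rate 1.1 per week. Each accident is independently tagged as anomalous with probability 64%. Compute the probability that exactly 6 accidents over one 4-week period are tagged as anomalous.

0.0414

Thinning: the accidents that are tagged as anomalous themselves form a Poisson process with rate 0.64 × 1.1 = 0.704 per week.
Over the interval, μ = 0.704 × 4 = 2.816 (a 4-week period = 4 weeks).
P(N = 6) = e^(−2.816) · 2.816^6/6! ≈ 0.0414.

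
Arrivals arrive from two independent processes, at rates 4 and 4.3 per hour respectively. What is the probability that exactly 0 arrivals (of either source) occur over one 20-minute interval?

0.0629

Independent Poisson processes superpose: combined rate λ = 4 + 4.3 = 8.3 per hour.
Over the interval, μ = 8.3 × 1/3 ≈ 2.76667 (a 20-minute interval = 1/3 hours).
P(N = 0) = e^(−2.76667) · 2.76667^0/0! ≈ 0.0629.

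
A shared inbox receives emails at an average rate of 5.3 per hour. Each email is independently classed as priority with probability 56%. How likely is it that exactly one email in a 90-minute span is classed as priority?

Thinning: the emails that are classed as priority themselves form a Poisson process with rate 0.56 × 5.3 = 2.968 per hour.
Over the interval, μ = 2.968 × 1.5 = 4.452 (a 90-minute span = 1.5 hours).
P(N = 1) = e^(−4.452) · 4.452^1/1! ≈ 0.0519.

0.0519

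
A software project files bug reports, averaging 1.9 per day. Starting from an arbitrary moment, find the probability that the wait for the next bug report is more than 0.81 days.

The wait for the next event is exponential with rate λ = 1.9 per day.
P(T > 0.81) = e^(−λt) = e^(−1.9 × 0.81) = e^(−1.539) ≈ 0.2146.

0.2146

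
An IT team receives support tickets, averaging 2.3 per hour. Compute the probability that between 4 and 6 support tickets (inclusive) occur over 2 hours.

0.4923

Over the interval, μ = 2.3 × 2 = 4.6 (2 hours).
P(4 ≤ N ≤ 6) = Σ_{j=4}^{6} e^(−4.6) · 4.6^j/j! ≈ 0.4923.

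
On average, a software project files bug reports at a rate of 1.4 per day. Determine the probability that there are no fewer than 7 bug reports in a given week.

Over the interval, μ = 1.4 × 7 = 9.8 (a week = 7 days).
P(N ≥ 7) = 1 − P(N ≤ 6) = 1 − Σ_{j=0}^{6} e^(−μ) μ^j/j! ≈ 0.8567.

0.8567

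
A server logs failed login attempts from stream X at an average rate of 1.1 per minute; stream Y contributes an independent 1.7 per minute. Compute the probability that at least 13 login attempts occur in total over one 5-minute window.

Independent Poisson processes superpose: combined rate λ = 1.1 + 1.7 = 2.8 per minute.
Over the interval, μ = 2.8 × 5 = 14 (a 5-minute window = 5 minutes).
P(N ≥ 13) = 1 − P(N ≤ 12) ≈ 0.6415.

0.6415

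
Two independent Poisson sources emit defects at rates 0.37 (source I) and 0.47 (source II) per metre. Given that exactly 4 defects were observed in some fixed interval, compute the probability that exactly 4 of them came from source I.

Given the total, each event is independently from source I with probability p = λ_I/(λ_I+λ_II) = 0.37/0.84 ≈ 0.4405.
So K ~ Binomial(4, 0.37/0.84): P(K = 4) = C(4,4) · (0.37/0.84)^4 · (0.47/0.84)^0 ≈ 0.0376.

0.0376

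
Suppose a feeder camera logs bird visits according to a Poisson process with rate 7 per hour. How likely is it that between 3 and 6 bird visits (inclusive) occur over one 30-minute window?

Over the interval, μ = 7 × 0.5 = 3.5 (a 30-minute window = 0.5 hours).
P(3 ≤ N ≤ 6) = Σ_{j=3}^{6} e^(−3.5) · 3.5^j/j! ≈ 0.6139.

0.6139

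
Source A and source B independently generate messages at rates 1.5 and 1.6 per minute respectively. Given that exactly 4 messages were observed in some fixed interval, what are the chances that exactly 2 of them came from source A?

0.3742

Given the total, each event is independently from source A with probability p = λ_A/(λ_A+λ_B) = 1.5/3.1 ≈ 0.4839.
So K ~ Binomial(4, 1.5/3.1): P(K = 2) = C(4,2) · (1.5/3.1)^2 · (1.6/3.1)^2 ≈ 0.3742.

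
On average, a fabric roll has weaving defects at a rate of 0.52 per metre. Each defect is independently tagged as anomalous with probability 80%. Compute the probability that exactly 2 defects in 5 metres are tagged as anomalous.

0.2702

Thinning: the defects that are tagged as anomalous themselves form a Poisson process with rate 0.8 × 0.52 = 0.416 per metre.
Over the interval, μ = 0.416 × 5 = 2.08 (5 metres).
P(N = 2) = e^(−2.08) · 2.08^2/2! ≈ 0.2702.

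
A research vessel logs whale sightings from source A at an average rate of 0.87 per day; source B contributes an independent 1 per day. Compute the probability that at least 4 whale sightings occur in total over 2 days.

0.5142

Independent Poisson processes superpose: combined rate λ = 0.87 + 1 = 1.87 per day.
Over the interval, μ = 1.87 × 2 = 3.74 (2 days).
P(N ≥ 4) = 1 − P(N ≤ 3) ≈ 0.5142.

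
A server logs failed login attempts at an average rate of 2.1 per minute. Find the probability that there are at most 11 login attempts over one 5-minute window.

Over the interval, μ = 2.1 × 5 = 10.5 (a 5-minute window = 5 minutes).
P(N ≤ 11) = Σ_{j=0}^{11} e^(−μ) μ^j/j! ≈ 0.6387.

0.6387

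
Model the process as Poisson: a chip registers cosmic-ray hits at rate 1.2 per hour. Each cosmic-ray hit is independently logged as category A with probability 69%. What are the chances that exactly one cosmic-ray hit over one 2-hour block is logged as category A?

Thinning: the cosmic-ray hits that are logged as category A themselves form a Poisson process with rate 0.69 × 1.2 = 0.828 per hour.
Over the interval, μ = 0.828 × 2 = 1.656 (a 2-hour block = 2 hours).
P(N = 1) = e^(−1.656) · 1.656^1/1! ≈ 0.3161.

0.3161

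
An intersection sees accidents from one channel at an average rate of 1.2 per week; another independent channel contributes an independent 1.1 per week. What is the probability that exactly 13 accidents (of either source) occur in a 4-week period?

0.0549

Independent Poisson processes superpose: combined rate λ = 1.2 + 1.1 = 2.3 per week.
Over the interval, μ = 2.3 × 4 = 9.2 (a 4-week period = 4 weeks).
P(N = 13) = e^(−9.2) · 9.2^13/13! ≈ 0.0549.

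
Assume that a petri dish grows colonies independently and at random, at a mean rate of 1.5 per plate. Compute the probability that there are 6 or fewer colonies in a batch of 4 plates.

Over the interval, μ = 1.5 × 4 = 6 (a batch of 4 plates = 4 plates).
P(N ≤ 6) = Σ_{j=0}^{6} e^(−μ) μ^j/j! ≈ 0.6063.

0.6063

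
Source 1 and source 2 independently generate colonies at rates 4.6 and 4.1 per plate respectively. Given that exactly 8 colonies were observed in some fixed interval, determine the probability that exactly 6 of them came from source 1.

0.1359

Given the total, each event is independently from source 1 with probability p = λ_1/(λ_1+λ_2) = 4.6/8.7 ≈ 0.5287.
So K ~ Binomial(8, 4.6/8.7): P(K = 6) = C(8,6) · (4.6/8.7)^6 · (4.1/8.7)^2 ≈ 0.1359.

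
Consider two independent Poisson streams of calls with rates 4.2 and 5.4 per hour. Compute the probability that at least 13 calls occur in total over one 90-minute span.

Independent Poisson processes superpose: combined rate λ = 4.2 + 5.4 = 9.6 per hour.
Over the interval, μ = 9.6 × 1.5 = 14.4 (a 90-minute span = 1.5 hours).
P(N ≥ 13) = 1 − P(N ≤ 12) ≈ 0.6797.

0.6797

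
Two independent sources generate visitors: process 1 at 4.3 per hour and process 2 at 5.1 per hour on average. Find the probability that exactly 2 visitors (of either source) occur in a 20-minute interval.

0.2139

Independent Poisson processes superpose: combined rate λ = 4.3 + 5.1 = 9.4 per hour.
Over the interval, μ = 9.4 × 1/3 ≈ 3.13333 (a 20-minute interval = 1/3 hours).
P(N = 2) = e^(−3.13333) · 3.13333^2/2! ≈ 0.2139.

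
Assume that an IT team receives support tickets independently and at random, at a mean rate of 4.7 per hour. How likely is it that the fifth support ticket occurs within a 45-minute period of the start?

0.2793

Over the interval, μ = 4.7 × 0.75 = 3.525 (a 45-minute period = 0.75 hours).
The fifth arrival falls in the interval iff at least 5 events occur there: P(S_5 ≤ t) = P(N ≥ 5) = 1 − P(N ≤ 4) ≈ 0.2793.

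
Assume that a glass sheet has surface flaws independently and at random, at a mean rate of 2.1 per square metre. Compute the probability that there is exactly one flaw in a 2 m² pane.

Over the interval, μ = 2.1 × 2 = 4.2 (a 2 m² pane = 2 square metres).
P(N = 1) = e^(−μ) μ^1/1! = e^(−4.2) · 4.2^1/1 ≈ 0.0630.

0.0630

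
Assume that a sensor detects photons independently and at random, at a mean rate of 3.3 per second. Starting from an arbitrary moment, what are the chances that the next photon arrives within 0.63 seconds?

0.8749

Inter-arrival times are exponential with rate λ = 3.3 per second.
P(T ≤ 0.63) = 1 − e^(−λt) = 1 − e^(−3.3 × 0.63) = 1 − e^(−2.079) ≈ 0.8749.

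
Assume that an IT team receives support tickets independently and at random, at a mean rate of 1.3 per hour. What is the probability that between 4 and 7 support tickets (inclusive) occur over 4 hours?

Over the interval, μ = 1.3 × 4 = 5.2 (4 hours).
P(4 ≤ N ≤ 7) = Σ_{j=4}^{7} e^(−5.2) · 5.2^j/j! ≈ 0.6069.

0.6069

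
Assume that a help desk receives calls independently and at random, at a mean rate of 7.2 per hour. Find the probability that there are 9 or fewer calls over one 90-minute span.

Over the interval, μ = 7.2 × 1.5 = 10.8 (a 90-minute span = 1.5 hours).
P(N ≤ 9) = Σ_{j=0}^{9} e^(−μ) μ^j/j! ≈ 0.3626.

0.3626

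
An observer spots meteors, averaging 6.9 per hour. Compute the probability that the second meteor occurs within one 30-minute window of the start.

Over the interval, μ = 6.9 × 0.5 = 3.45 (a 30-minute window = 0.5 hours).
The second arrival falls in the interval iff at least 2 events occur there: P(S_2 ≤ t) = P(N ≥ 2) = 1 − P(N ≤ 1) ≈ 0.8587.

0.8587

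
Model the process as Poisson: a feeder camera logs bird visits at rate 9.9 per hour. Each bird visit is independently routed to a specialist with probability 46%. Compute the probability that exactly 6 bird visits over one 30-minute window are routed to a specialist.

0.0199

Thinning: the bird visits that are routed to a specialist themselves form a Poisson process with rate 0.46 × 9.9 = 4.554 per hour.
Over the interval, μ = 4.554 × 0.5 = 2.277 (a 30-minute window = 0.5 hours).
P(N = 6) = e^(−2.277) · 2.277^6/6! ≈ 0.0199.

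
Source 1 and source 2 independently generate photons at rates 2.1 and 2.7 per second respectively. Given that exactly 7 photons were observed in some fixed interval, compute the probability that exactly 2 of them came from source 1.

0.2264

Given the total, each event is independently from source 1 with probability p = λ_1/(λ_1+λ_2) = 2.1/4.8 = 0.4375.
So K ~ Binomial(7, 2.1/4.8): P(K = 2) = C(7,2) · (2.1/4.8)^2 · (2.7/4.8)^5 ≈ 0.2264.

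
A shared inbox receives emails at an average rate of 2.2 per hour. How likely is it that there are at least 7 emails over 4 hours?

Over the interval, μ = 2.2 × 4 = 8.8 (4 hours).
P(N ≥ 7) = 1 − P(N ≤ 6) = 1 − Σ_{j=0}^{6} e^(−μ) μ^j/j! ≈ 0.7744.

0.7744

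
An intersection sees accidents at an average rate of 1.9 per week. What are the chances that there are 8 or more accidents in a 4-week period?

Over the interval, μ = 1.9 × 4 = 7.6 (a 4-week period = 4 weeks).
P(N ≥ 8) = 1 − P(N ≤ 7) = 1 − Σ_{j=0}^{7} e^(−μ) μ^j/j! ≈ 0.4900.

0.4900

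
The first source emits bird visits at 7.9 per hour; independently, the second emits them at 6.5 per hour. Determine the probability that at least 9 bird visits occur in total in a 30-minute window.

0.2973

Independent Poisson processes superpose: combined rate λ = 7.9 + 6.5 = 14.4 per hour.
Over the interval, μ = 14.4 × 0.5 = 7.2 (a 30-minute window = 0.5 hours).
P(N ≥ 9) = 1 − P(N ≤ 8) ≈ 0.2973.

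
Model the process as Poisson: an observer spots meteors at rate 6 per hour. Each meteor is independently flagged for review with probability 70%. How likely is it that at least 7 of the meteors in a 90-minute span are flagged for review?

0.4418

Thinning: the meteors that are flagged for review themselves form a Poisson process with rate 0.7 × 6 = 4.2 per hour.
Over the interval, μ = 4.2 × 1.5 = 6.3 (a 90-minute span = 1.5 hours).
P(N ≥ 7) = 1 − P(N ≤ 6) ≈ 0.4418.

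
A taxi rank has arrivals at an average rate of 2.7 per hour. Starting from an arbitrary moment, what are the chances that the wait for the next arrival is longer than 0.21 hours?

The wait for the next event is exponential with rate λ = 2.7 per hour.
P(T > 0.21) = e^(−λt) = e^(−2.7 × 0.21) = e^(−0.567) ≈ 0.5672.

0.5672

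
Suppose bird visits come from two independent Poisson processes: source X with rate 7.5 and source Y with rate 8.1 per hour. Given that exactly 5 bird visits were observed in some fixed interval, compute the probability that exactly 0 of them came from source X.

0.0377

Given the total, each event is independently from source X with probability p = λ_X/(λ_X+λ_Y) = 7.5/15.6 ≈ 0.4808.
So K ~ Binomial(5, 7.5/15.6): P(K = 0) = C(5,0) · (7.5/15.6)^0 · (8.1/15.6)^5 ≈ 0.0377.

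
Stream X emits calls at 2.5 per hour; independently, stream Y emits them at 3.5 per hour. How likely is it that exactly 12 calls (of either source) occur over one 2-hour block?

0.1144

Independent Poisson processes superpose: combined rate λ = 2.5 + 3.5 = 6 per hour.
Over the interval, μ = 6 × 2 = 12 (a 2-hour block = 2 hours).
P(N = 12) = e^(−12) · 12^12/12! ≈ 0.1144.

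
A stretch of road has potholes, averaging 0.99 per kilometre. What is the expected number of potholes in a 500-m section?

0.495

E[N] = λt = 0.99 × 0.5 = 0.495 (a 500-m section = 0.5 kilometres).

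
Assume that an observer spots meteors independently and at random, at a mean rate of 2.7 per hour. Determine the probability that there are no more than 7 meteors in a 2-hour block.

0.8217

Over the interval, μ = 2.7 × 2 = 5.4 (a 2-hour block = 2 hours).
P(N ≤ 7) = Σ_{j=0}^{7} e^(−μ) μ^j/j! ≈ 0.8217.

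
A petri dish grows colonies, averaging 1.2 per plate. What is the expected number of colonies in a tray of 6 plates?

7.2

E[N] = λt = 1.2 × 6 = 7.2 (a tray of 6 plates = 6 plates).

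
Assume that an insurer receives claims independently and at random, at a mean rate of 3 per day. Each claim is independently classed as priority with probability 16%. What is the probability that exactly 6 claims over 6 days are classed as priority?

Thinning: the claims that are classed as priority themselves form a Poisson process with rate 0.16 × 3 = 0.48 per day.
Over the interval, μ = 0.48 × 6 = 2.88 (6 days).
P(N = 6) = e^(−2.88) · 2.88^6/6! ≈ 0.0445.

0.0445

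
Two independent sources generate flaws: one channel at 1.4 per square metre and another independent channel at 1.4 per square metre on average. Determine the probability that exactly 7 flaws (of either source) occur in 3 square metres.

Independent Poisson processes superpose: combined rate λ = 1.4 + 1.4 = 2.8 per square metre.
Over the interval, μ = 2.8 × 3 = 8.4 (3 square metres).
P(N = 7) = e^(−8.4) · 8.4^7/7! ≈ 0.1317.

0.1317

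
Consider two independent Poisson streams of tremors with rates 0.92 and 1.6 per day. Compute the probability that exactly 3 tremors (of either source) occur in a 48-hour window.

0.1381

Independent Poisson processes superpose: combined rate λ = 0.92 + 1.6 = 2.52 per day.
Over the interval, μ = 2.52 × 2 = 5.04 (a 48-hour window = 2 days).
P(N = 3) = e^(−5.04) · 5.04^3/3! ≈ 0.1381.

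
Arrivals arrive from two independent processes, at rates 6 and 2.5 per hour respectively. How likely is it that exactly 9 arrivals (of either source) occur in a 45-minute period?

Independent Poisson processes superpose: combined rate λ = 6 + 2.5 = 8.5 per hour.
Over the interval, μ = 8.5 × 0.75 = 6.375 (a 45-minute period = 0.75 hours).
P(N = 9) = e^(−6.375) · 6.375^9/9! ≈ 0.0816.

0.0816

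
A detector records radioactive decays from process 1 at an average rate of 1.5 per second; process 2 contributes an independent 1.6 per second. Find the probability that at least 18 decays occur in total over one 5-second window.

0.2948

Independent Poisson processes superpose: combined rate λ = 1.5 + 1.6 = 3.1 per second.
Over the interval, μ = 3.1 × 5 = 15.5 (a 5-second window = 5 seconds).
P(N ≥ 18) = 1 − P(N ≤ 17) ≈ 0.2948.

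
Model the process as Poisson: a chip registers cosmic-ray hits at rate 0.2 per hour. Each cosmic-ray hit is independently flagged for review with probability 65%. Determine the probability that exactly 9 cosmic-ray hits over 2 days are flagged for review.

0.0771

Thinning: the cosmic-ray hits that are flagged for review themselves form a Poisson process with rate 0.65 × 0.2 = 0.13 per hour.
Over the interval, μ = 0.13 × 48 = 6.24 (2 days = 48 hours).
P(N = 9) = e^(−6.24) · 6.24^9/9! ≈ 0.0771.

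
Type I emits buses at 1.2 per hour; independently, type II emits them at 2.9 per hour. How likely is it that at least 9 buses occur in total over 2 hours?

Independent Poisson processes superpose: combined rate λ = 1.2 + 2.9 = 4.1 per hour.
Over the interval, μ = 4.1 × 2 = 8.2 (2 hours).
P(N ≥ 9) = 1 − P(N ≤ 8) ≈ 0.4353.

0.4353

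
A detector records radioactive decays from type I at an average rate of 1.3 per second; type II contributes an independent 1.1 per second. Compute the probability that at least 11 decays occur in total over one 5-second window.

0.6528

Independent Poisson processes superpose: combined rate λ = 1.3 + 1.1 = 2.4 per second.
Over the interval, μ = 2.4 × 5 = 12 (a 5-second window = 5 seconds).
P(N ≥ 11) = 1 − P(N ≤ 10) ≈ 0.6528.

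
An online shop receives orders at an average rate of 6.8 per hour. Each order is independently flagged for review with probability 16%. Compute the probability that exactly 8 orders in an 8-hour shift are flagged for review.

0.1356

Thinning: the orders that are flagged for review themselves form a Poisson process with rate 0.16 × 6.8 = 1.088 per hour.
Over the interval, μ = 1.088 × 8 = 8.704 (an 8-hour shift = 8 hours).
P(N = 8) = e^(−8.704) · 8.704^8/8! ≈ 0.1356.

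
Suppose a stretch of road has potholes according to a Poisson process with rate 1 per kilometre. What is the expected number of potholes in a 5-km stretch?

5

E[N] = λt = 1 × 5 = 5 (a 5-km stretch = 5 kilometres).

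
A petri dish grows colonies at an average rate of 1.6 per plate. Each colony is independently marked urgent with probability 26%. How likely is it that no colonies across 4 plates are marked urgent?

0.1894

Thinning: the colonies that are marked urgent themselves form a Poisson process with rate 0.26 × 1.6 = 0.416 per plate.
Over the interval, μ = 0.416 × 4 = 1.664 (4 plates).
P(N = 0) = e^(−1.664) · 1.664^0/0! ≈ 0.1894.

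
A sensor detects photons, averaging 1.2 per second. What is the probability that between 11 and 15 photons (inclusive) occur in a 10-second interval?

Over the interval, μ = 1.2 × 10 = 12 (a 10-second interval = 10 seconds).
P(11 ≤ N ≤ 15) = Σ_{j=11}^{15} e^(−12) · 12^j/j! ≈ 0.4972.

0.4972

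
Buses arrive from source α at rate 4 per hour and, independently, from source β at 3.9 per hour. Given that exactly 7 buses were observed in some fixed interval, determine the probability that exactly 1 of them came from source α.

0.0513

Given the total, each event is independently from source α with probability p = λ_α/(λ_α+λ_β) = 4/7.9 ≈ 0.5063.
So K ~ Binomial(7, 4/7.9): P(K = 1) = C(7,1) · (4/7.9)^1 · (3.9/7.9)^6 ≈ 0.0513.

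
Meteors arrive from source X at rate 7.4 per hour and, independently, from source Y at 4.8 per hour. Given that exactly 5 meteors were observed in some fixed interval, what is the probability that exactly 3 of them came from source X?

Given the total, each event is independently from source X with probability p = λ_X/(λ_X+λ_Y) = 7.4/12.2 ≈ 0.6066.
So K ~ Binomial(5, 7.4/12.2): P(K = 3) = C(5,3) · (7.4/12.2)^3 · (4.8/12.2)^2 ≈ 0.3454.

0.3454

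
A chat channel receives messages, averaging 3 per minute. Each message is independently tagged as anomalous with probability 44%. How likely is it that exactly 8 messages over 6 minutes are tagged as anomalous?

0.1395

Thinning: the messages that are tagged as anomalous themselves form a Poisson process with rate 0.44 × 3 = 1.32 per minute.
Over the interval, μ = 1.32 × 6 = 7.92 (6 minutes).
P(N = 8) = e^(−7.92) · 7.92^8/8! ≈ 0.1395.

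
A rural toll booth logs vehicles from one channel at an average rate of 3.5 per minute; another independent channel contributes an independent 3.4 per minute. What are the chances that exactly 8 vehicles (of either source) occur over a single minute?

0.1284

Independent Poisson processes superpose: combined rate λ = 3.5 + 3.4 = 6.9 per minute.
So μ = 6.9.
P(N = 8) = e^(−6.9) · 6.9^8/8! ≈ 0.1284.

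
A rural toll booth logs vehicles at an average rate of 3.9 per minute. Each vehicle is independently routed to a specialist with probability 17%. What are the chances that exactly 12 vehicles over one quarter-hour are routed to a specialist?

Thinning: the vehicles that are routed to a specialist themselves form a Poisson process with rate 0.17 × 3.9 = 0.663 per minute.
Over the interval, μ = 0.663 × 15 = 9.945 (a quarter-hour = 15 minutes).
P(N = 12) = e^(−9.945) · 9.945^12/12! ≈ 0.0937.

0.0937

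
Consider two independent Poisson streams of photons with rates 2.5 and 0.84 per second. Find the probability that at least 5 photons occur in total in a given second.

Independent Poisson processes superpose: combined rate λ = 2.5 + 0.84 = 3.34 per second.
So μ = 3.34.
P(N ≥ 5) = 1 − P(N ≤ 4) ≈ 0.2447.

0.2447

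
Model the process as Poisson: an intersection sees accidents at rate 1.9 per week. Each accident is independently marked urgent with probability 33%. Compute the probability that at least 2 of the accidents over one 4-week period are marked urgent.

0.7143

Thinning: the accidents that are marked urgent themselves form a Poisson process with rate 0.33 × 1.9 = 0.627 per week.
Over the interval, μ = 0.627 × 4 = 2.508 (a 4-week period = 4 weeks).
P(N ≥ 2) = 1 − P(N ≤ 1) ≈ 0.7143.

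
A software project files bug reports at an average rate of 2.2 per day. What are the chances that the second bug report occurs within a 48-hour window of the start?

0.9337

Over the interval, μ = 2.2 × 2 = 4.4 (a 48-hour window = 2 days).
The second arrival falls in the interval iff at least 2 events occur there: P(S_2 ≤ t) = P(N ≥ 2) = 1 − P(N ≤ 1) ≈ 0.9337.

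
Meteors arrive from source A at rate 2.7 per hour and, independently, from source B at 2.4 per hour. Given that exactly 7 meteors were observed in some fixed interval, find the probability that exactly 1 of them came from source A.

0.0402

Given the total, each event is independently from source A with probability p = λ_A/(λ_A+λ_B) = 2.7/5.1 ≈ 0.5294.
So K ~ Binomial(7, 2.7/5.1): P(K = 1) = C(7,1) · (2.7/5.1)^1 · (2.4/5.1)^6 ≈ 0.0402.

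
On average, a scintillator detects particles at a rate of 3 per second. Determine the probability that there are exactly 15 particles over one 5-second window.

Over the interval, μ = 3 × 5 = 15 (a 5-second window = 5 seconds).
P(N = 15) = e^(−μ) μ^15/15! = e^(−15) · 15^15/1307674368000 ≈ 0.1024.

0.1024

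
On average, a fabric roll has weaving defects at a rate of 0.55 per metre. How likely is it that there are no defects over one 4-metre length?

Over the interval, μ = 0.55 × 4 = 2.2 (a 4-metre length = 4 metres).
P(N = 0) = e^(−μ) μ^0/0! = e^(−2.2) · 2.2^0/1 ≈ 0.1108.

0.1108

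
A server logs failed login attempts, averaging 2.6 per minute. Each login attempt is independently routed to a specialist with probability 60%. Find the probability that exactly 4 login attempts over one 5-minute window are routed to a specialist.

Thinning: the login attempts that are routed to a specialist themselves form a Poisson process with rate 0.6 × 2.6 = 1.56 per minute.
Over the interval, μ = 1.56 × 5 = 7.8 (a 5-minute window = 5 minutes).
P(N = 4) = e^(−7.8) · 7.8^4/4! ≈ 0.0632.

0.0632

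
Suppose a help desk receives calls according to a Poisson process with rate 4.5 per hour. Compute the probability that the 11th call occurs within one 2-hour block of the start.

0.2940

Over the interval, μ = 4.5 × 2 = 9 (a 2-hour block = 2 hours).
The 11th arrival falls in the interval iff at least 11 events occur there: P(S_11 ≤ t) = P(N ≥ 11) = 1 − P(N ≤ 10) ≈ 0.2940.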